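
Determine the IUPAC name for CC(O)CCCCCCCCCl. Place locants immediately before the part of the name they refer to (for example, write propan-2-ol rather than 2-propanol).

Counting along the main chain through the –OH group gives 10 carbons: the parent is decane.
The principal characteristic group is an alcohol (–OH), named with the suffix -ol.
Number the chain so that numbering from this end puts the hydroxyl group at C-2 rather than C-9.
That gives the hydroxyl at C-2; a chloro group at C-10.
Putting it together: 10-chlorodecan-2-ol.

10-chlorodecan-2-ol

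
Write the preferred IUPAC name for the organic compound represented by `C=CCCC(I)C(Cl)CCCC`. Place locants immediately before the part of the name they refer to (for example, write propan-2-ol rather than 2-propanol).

6-chloro-5-iododec-1-ene

The longest chain bearing the multiple bond is 10 carbons long (decane).
The chain contains a C=C double bond, so the unsaturation ending is -ene.
Number the chain so that numbering from this end puts the double bond at C-1 rather than C-9.
This places the double bond between C-1 and C-2; a chloro group at C-6; an iodo group at C-5.
Substituent prefixes are cited in alphabetical order (multiplying prefixes like di-/tri- are ignored for ordering).
Assembling the pieces gives 6-chloro-5-iododec-1-ene.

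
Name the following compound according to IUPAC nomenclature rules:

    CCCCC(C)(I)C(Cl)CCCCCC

The parent chain contains 12 carbons (dodecane).
Number the chain so that the substituent locant set {5,5,6} is lower than {7,8,8} at the first point of difference.
With this numbering: a chloro group at C-6; an iodo group at C-5; a methyl group at C-5.
The substituents are ordered alphabetically, ignoring any di-/tri- multipliers.
The name is 6-chloro-5-iodo-5-methyldodecane.

6-chloro-5-iodo-5-methyldodecane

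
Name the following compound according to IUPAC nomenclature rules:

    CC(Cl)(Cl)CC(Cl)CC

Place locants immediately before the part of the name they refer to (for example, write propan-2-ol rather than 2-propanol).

2,2,4-trichlorohexane

The parent chain contains 6 carbons (hexane).
The numbering direction is chosen so that the substituent locant set {2,2,4} is lower than {3,5,5} at the first point of difference.
This places chloro groups at C-2 (×2) and C-4.
Assembling the pieces gives 2,2,4-trichlorohexane.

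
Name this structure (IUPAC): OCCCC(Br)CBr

4,5-dibromopentan-1-ol

The longest carbon chain that includes the –OH group has 5 carbons, so the parent hydride is pentane.
The highest-priority functional group is an alcohol (–OH), so the name ends in -ol.
Number the chain so that numbering from this end puts the hydroxyl group at C-1 rather than C-5.
This places the hydroxyl at C-1; bromo groups at C-4 and C-5.
Assembling the pieces gives 4,5-dibromopentan-1-ol.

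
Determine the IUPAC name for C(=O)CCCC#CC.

The longest carbon chain that includes the –CHO group and the multiple bond has 7 carbons, so the parent hydride is heptane.
The principal characteristic group is an aldehyde (terminal –CHO), named with the suffix -al.
A C≡C triple bond in the chain gives the infix -yne-.
Number the chain so that the aldehyde carbon is C-1 by definition.
This places the triple bond between C-5 and C-6.
Assembling the pieces gives hept-5-ynal.

hept-5-ynal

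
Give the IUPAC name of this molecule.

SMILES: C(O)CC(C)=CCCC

3-methylhept-3-en-1-ol

Counting along the main chain through the –OH group and the multiple bond gives 7 carbons: the parent is heptane.
An alcohol (–OH) is the principal characteristic group, giving the suffix -ol.
There is one C=C double bond, indicated by the ending -ene.
Number the chain so that numbering from this end puts the hydroxyl group at C-1 rather than C-7.
This places the hydroxyl at C-1; the double bond between C-3 and C-4; a methyl group at C-3.
Assembling the pieces gives 3-methylhept-3-en-1-ol.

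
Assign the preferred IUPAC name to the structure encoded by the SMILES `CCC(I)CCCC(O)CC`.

7-iodononan-3-ol

The longest chain bearing the –OH group is 9 carbons long (nonane).
The principal characteristic group is an alcohol (–OH), named with the suffix -ol.
Number the chain so that numbering from this end puts the hydroxyl group at C-3 rather than C-7.
This places the hydroxyl at C-3; an iodo group at C-7.
The name is 7-iodononan-3-ol.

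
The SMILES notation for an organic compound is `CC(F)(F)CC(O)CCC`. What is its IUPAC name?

2,2-difluoroheptan-4-ol

The longest carbon chain that includes the –OH group has 7 carbons, so the parent hydride is heptane.
An alcohol (–OH) is the principal characteristic group, giving the suffix -ol.
Number the chain so that the substituent locant set {2,2} is lower than {6,6} at the first point of difference.
This places the hydroxyl at C-4; two fluoro groups at C-2.
Putting it together: 2,2-difluoroheptan-4-ol.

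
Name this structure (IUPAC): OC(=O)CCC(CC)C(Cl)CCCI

The longest carbon chain that includes the –COOH group has 8 carbons, so the parent hydride is octane.
A carboxylic acid (terminal –COOH) is the principal characteristic group, giving the suffix -oic acid.
Number the chain so that the carboxylic acid carbon is C-1 by definition.
With this numbering: a chloro group at C-5; an ethyl group at C-4; an iodo group at C-8.
Prefixes are listed alphabetically: chloro, ethyl, iodo.
Putting it together: 5-chloro-4-ethyl-8-iodooctanoic acid.

5-chloro-4-ethyl-8-iodooctanoic acid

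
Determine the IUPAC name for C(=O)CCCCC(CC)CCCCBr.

The longest chain bearing the –CHO group is 10 carbons long (decane).
The principal characteristic group is an aldehyde (terminal –CHO), named with the suffix -al.
The numbering direction is chosen so that the aldehyde carbon is C-1 by definition.
With this numbering: a bromo group at C-10; an ethyl group at C-6.
Substituent prefixes are cited in alphabetical order (multiplying prefixes like di-/tri- are ignored for ordering).
Putting it together: 10-bromo-6-ethyldecanal.

10-bromo-6-ethyldecanal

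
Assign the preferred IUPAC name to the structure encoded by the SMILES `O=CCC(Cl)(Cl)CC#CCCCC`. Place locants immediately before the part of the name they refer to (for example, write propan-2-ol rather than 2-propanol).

The longest carbon chain that includes the –CHO group and the multiple bond has 10 carbons, so the parent hydride is decane.
The principal characteristic group is an aldehyde (terminal –CHO), named with the suffix -al.
There is one C≡C triple bond, indicated by the ending -yne.
Number the chain so that the aldehyde carbon is C-1 by definition.
That gives the triple bond between C-5 and C-6; two chloro groups at C-3.
The name is 3,3-dichlorodec-5-ynal.

3,3-dichlorodec-5-ynal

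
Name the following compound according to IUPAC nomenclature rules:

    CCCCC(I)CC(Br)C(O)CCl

3-bromo-1-chloro-5-iodononan-2-ol

Counting along the main chain through the –OH group gives 9 carbons: the parent is nonane.
The principal characteristic group is an alcohol (–OH), named with the suffix -ol.
Choose the numbering such that numbering from this end puts the hydroxyl group at C-2 rather than C-8.
With this numbering: the hydroxyl at C-2; a bromo group at C-3; a chloro group at C-1; an iodo group at C-5.
Substituent prefixes are cited in alphabetical order (multiplying prefixes like di-/tri- are ignored for ordering).
Putting it together: 3-bromo-1-chloro-5-iodononan-2-ol.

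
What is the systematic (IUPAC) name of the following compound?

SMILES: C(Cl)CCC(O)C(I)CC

1-chloro-5-iodoheptan-4-ol

Counting along the main chain through the –OH group gives 7 carbons: the parent is heptane.
The principal characteristic group is an alcohol (–OH), named with the suffix -ol.
The numbering direction is chosen so that the substituent locant set {1,5} is lower than {3,7} at the first point of difference.
With this numbering: the hydroxyl at C-4; a chloro group at C-1; an iodo group at C-5.
The substituents are ordered alphabetically, ignoring any di-/tri- multipliers.
The name is 1-chloro-5-iodoheptan-4-ol.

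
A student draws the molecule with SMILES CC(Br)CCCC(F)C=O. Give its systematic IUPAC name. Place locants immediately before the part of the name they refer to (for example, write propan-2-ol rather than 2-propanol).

The longest carbon chain that includes the –CHO group has 7 carbons, so the parent hydride is heptane.
The highest-priority functional group is an aldehyde (terminal –CHO), so the name ends in -al.
Choose the numbering such that the aldehyde carbon is C-1 by definition.
That gives a bromo group at C-6; a fluoro group at C-2.
The substituents are ordered alphabetically, ignoring any di-/tri- multipliers.
Assembling the pieces gives 6-bromo-2-fluoroheptanal.

6-bromo-2-fluoroheptanal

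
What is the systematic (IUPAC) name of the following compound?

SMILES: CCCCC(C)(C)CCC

4,4-dimethyloctane

The longest carbon chain is 8 atoms: the parent is octane.
Choose the numbering such that the substituent locant set {4,4} is lower than {5,5} at the first point of difference.
That gives two methyl groups at C-4.
Assembling the pieces gives 4,4-dimethyloctane.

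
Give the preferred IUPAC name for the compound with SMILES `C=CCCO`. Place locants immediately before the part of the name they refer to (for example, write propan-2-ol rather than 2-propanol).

but-3-en-1-ol

The longest carbon chain that includes the –OH group and the multiple bond has 4 carbons, so the parent hydride is butane.
The highest-priority functional group is an alcohol (–OH), so the name ends in -ol.
The chain contains a C=C double bond, so the unsaturation ending is -ene.
The numbering direction is chosen so that numbering from this end puts the hydroxyl group at C-1 rather than C-4.
With this numbering: the hydroxyl at C-1; the double bond between C-3 and C-4.
Assembling the pieces gives but-3-en-1-ol.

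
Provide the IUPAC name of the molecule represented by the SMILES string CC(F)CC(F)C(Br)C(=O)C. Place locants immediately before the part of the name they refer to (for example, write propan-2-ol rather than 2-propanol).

Counting along the main chain through the carbonyl gives 7 carbons: the parent is heptane.
A ketone (C=O on an internal carbon) is the principal characteristic group, giving the suffix -one.
Choose the numbering such that numbering from this end puts the carbonyl group at C-2 rather than C-6.
With this numbering: the carbonyl at C-2; a bromo group at C-3; fluoro groups at C-4 and C-6.
The substituents are ordered alphabetically, ignoring any di-/tri- multipliers.
Putting it together: 3-bromo-4,6-difluoroheptan-2-one.

3-bromo-4,6-difluoroheptan-2-one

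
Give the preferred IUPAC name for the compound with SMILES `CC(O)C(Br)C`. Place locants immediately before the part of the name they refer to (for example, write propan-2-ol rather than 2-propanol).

3-bromobutan-2-ol

Counting along the main chain through the –OH group gives 4 carbons: the parent is butane.
The highest-priority functional group is an alcohol (–OH), so the name ends in -ol.
Number the chain so that numbering from this end puts the hydroxyl group at C-2 rather than C-3.
With this numbering: the hydroxyl at C-2; a bromo group at C-3.
Putting it together: 3-bromobutan-2-ol.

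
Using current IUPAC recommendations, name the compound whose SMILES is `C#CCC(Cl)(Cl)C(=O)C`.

3,3-dichlorohex-5-yn-2-one

The longest chain bearing the carbonyl and the multiple bond is 6 carbons long (hexane).
The principal characteristic group is a ketone (C=O on an internal carbon), named with the suffix -one.
There is one C≡C triple bond, indicated by the ending -yne.
The numbering direction is chosen so that numbering from this end puts the carbonyl group at C-2 rather than C-5.
That gives the carbonyl at C-2; the triple bond between C-5 and C-6; two chloro groups at C-3.
Assembling the pieces gives 3,3-dichlorohex-5-yn-2-one.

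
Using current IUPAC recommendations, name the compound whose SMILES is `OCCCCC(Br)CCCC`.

The longest chain bearing the –OH group is 9 carbons long (nonane).
The highest-priority functional group is an alcohol (–OH), so the name ends in -ol.
Choose the numbering such that numbering from this end puts the hydroxyl group at C-1 rather than C-9.
This places the hydroxyl at C-1; a bromo group at C-5.
Putting it together: 5-bromononan-1-ol.

5-bromononan-1-ol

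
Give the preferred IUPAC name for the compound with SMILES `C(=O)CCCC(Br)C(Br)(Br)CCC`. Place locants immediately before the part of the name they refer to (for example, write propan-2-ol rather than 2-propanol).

5,6,6-tribromononanal

The longest carbon chain that includes the –CHO group has 9 carbons, so the parent hydride is nonane.
The highest-priority functional group is an aldehyde (terminal –CHO), so the name ends in -al.
Number the chain so that the aldehyde carbon is C-1 by definition.
This places bromo groups at C-5 and C-6 (×2).
Assembling the pieces gives 5,6,6-tribromononanal.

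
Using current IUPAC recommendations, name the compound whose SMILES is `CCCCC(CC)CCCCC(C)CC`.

8-ethyl-3-methyldodecane

The longest carbon chain is 12 atoms: the parent is dodecane.
The numbering direction is chosen so that the substituent locant set {3,8} is lower than {5,10} at the first point of difference.
With this numbering: an ethyl group at C-8; a methyl group at C-3.
Substituent prefixes are cited in alphabetical order (multiplying prefixes like di-/tri- are ignored for ordering).
Assembling the pieces gives 8-ethyl-3-methyldodecane.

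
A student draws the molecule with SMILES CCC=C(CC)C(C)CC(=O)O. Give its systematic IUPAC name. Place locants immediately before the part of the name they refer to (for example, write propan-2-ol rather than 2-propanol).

4-ethyl-3-methylhept-4-enoic acid

Counting along the main chain through the –COOH group and the multiple bond gives 7 carbons: the parent is heptane.
The principal characteristic group is a carboxylic acid (terminal –COOH), named with the suffix -oic acid.
The chain contains a C=C double bond, so the unsaturation ending is -ene.
Choose the numbering such that the carboxylic acid carbon is C-1 by definition.
With this numbering: the double bond between C-4 and C-5; an ethyl group at C-4; a methyl group at C-3.
The substituents are ordered alphabetically, ignoring any di-/tri- multipliers.
The name is 4-ethyl-3-methylhept-4-enoic acid.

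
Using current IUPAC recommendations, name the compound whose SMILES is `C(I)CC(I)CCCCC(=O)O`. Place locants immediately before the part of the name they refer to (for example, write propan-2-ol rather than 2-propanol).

6,8-diiodooctanoic acid

The longest chain bearing the –COOH group is 8 carbons long (octane).
The principal characteristic group is a carboxylic acid (terminal –COOH), named with the suffix -oic acid.
Choose the numbering such that the carboxylic acid carbon is C-1 by definition.
With this numbering: iodo groups at C-6 and C-8.
Putting it together: 6,8-diiodooctanoic acid.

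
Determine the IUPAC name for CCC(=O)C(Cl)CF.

2-chloro-1-fluoropentan-3-one

Counting along the main chain through the carbonyl gives 5 carbons: the parent is pentane.
The principal characteristic group is a ketone (C=O on an internal carbon), named with the suffix -one.
Choose the numbering such that the substituent locant set {1,2} is lower than {4,5} at the first point of difference.
With this numbering: the carbonyl at C-3; a chloro group at C-2; a fluoro group at C-1.
Substituent prefixes are cited in alphabetical order (multiplying prefixes like di-/tri- are ignored for ordering).
The name is 2-chloro-1-fluoropentan-3-one.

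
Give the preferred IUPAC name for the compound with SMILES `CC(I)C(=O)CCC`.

2-iodohexan-3-one

The longest carbon chain that includes the carbonyl has 6 carbons, so the parent hydride is hexane.
The principal characteristic group is a ketone (C=O on an internal carbon), named with the suffix -one.
Number the chain so that numbering from this end puts the carbonyl group at C-3 rather than C-4.
With this numbering: the carbonyl at C-3; an iodo group at C-2.
Putting it together: 2-iodohexan-3-one.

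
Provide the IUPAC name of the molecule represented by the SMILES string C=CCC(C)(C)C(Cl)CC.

The longest chain bearing the multiple bond is 7 carbons long (heptane).
A C=C double bond in the chain gives the infix -ene-.
The numbering direction is chosen so that numbering from this end puts the double bond at C-1 rather than C-6.
With this numbering: the double bond between C-1 and C-2; a chloro group at C-5; two methyl groups at C-4.
The substituents are ordered alphabetically, ignoring any di-/tri- multipliers.
Assembling the pieces gives 5-chloro-4,4-dimethylhept-1-ene.

5-chloro-4,4-dimethylhept-1-ene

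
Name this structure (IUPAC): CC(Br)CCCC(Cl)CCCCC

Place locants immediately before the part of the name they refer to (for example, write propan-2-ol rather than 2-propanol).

2-bromo-6-chloroundecane

The longest carbon chain is 11 atoms: the parent is undecane.
The numbering direction is chosen so that the substituent locant set {2,6} is lower than {6,10} at the first point of difference.
With this numbering: a bromo group at C-2; a chloro group at C-6.
Substituent prefixes are cited in alphabetical order (multiplying prefixes like di-/tri- are ignored for ordering).
The name is 2-bromo-6-chloroundecane.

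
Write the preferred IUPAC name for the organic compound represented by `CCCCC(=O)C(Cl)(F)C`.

The longest carbon chain that includes the carbonyl has 7 carbons, so the parent hydride is heptane.
The principal characteristic group is a ketone (C=O on an internal carbon), named with the suffix -one.
Choose the numbering such that numbering from this end puts the carbonyl group at C-3 rather than C-5.
This places the carbonyl at C-3; a chloro group at C-2; a fluoro group at C-2.
The substituents are ordered alphabetically, ignoring any di-/tri- multipliers.
Putting it together: 2-chloro-2-fluoroheptan-3-one.

2-chloro-2-fluoroheptan-3-one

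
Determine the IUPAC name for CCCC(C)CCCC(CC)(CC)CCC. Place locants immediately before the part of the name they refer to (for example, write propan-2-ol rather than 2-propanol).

The longest continuous carbon chain has 11 atoms, so the parent hydride is undecane.
Choose the numbering such that the substituent locant set {4,4,8} is lower than {4,8,8} at the first point of difference.
This places two ethyl groups at C-4; a methyl group at C-8.
The substituents are ordered alphabetically, ignoring any di-/tri- multipliers.
Assembling the pieces gives 4,4-diethyl-8-methylundecane.

4,4-diethyl-8-methylundecane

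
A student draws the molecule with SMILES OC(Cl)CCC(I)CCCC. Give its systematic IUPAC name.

The longest carbon chain that includes the –OH group has 8 carbons, so the parent hydride is octane.
An alcohol (–OH) is the principal characteristic group, giving the suffix -ol.
Number the chain so that numbering from this end puts the hydroxyl group at C-1 rather than C-8.
This places the hydroxyl at C-1; a chloro group at C-1; an iodo group at C-4.
Prefixes are listed alphabetically: chloro, iodo.
Putting it together: 1-chloro-4-iodooctan-1-ol.

1-chloro-4-iodooctan-1-ol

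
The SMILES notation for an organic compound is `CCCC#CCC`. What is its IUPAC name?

hept-3-yne

Counting along the main chain through the multiple bond gives 7 carbons: the parent is heptane.
There is one C≡C triple bond, indicated by the ending -yne.
The numbering direction is chosen so that numbering from this end puts the triple bond at C-3 rather than C-4.
With this numbering: the triple bond between C-3 and C-4.
Putting it together: hept-3-yne.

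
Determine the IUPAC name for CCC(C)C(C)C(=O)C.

3,4-dimethylhexan-2-one

The longest chain bearing the carbonyl is 6 carbons long (hexane).
A ketone (C=O on an internal carbon) is the principal characteristic group, giving the suffix -one.
Number the chain so that numbering from this end puts the carbonyl group at C-2 rather than C-5.
This places the carbonyl at C-2; methyl groups at C-3 and C-4.
The name is 3,4-dimethylhexan-2-one.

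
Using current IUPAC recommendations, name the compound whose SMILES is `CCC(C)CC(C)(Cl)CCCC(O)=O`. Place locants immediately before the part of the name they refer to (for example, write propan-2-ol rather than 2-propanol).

5-chloro-5,7-dimethylnonanoic acid

The longest carbon chain that includes the –COOH group has 9 carbons, so the parent hydride is nonane.
The highest-priority functional group is a carboxylic acid (terminal –COOH), so the name ends in -oic acid.
The numbering direction is chosen so that the carboxylic acid carbon is C-1 by definition.
This places a chloro group at C-5; methyl groups at C-5 and C-7.
Substituent prefixes are cited in alphabetical order (multiplying prefixes like di-/tri- are ignored for ordering).
The name is 5-chloro-5,7-dimethylnonanoic acid.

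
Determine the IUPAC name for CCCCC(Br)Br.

1,1-dibromopentane

The longest continuous carbon chain has 5 atoms, so the parent hydride is pentane.
Number the chain so that the substituent locant set {1,1} is lower than {5,5} at the first point of difference.
With this numbering: two bromo groups at C-1.
Putting it together: 1,1-dibromopentane.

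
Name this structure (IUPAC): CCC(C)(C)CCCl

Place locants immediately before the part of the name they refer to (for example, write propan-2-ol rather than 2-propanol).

1-chloro-3,3-dimethylpentane

The longest continuous carbon chain has 5 atoms, so the parent hydride is pentane.
The numbering direction is chosen so that the substituent locant set {1,3,3} is lower than {3,3,5} at the first point of difference.
That gives a chloro group at C-1; two methyl groups at C-3.
Substituent prefixes are cited in alphabetical order (multiplying prefixes like di-/tri- are ignored for ordering).
The name is 1-chloro-3,3-dimethylpentane.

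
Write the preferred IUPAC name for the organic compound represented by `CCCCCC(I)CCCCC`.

The parent chain contains 11 carbons (undecane).
The molecule is symmetric, so either numbering direction gives the same locants.
This places an iodo group at C-6.
Assembling the pieces gives 6-iodoundecane.

6-iodoundecane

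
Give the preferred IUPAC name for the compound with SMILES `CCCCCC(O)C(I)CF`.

The longest chain bearing the –OH group is 8 carbons long (octane).
The principal characteristic group is an alcohol (–OH), named with the suffix -ol.
Choose the numbering such that numbering from this end puts the hydroxyl group at C-3 rather than C-6.
That gives the hydroxyl at C-3; a fluoro group at C-1; an iodo group at C-2.
Prefixes are listed alphabetically: fluoro, iodo.
The name is 1-fluoro-2-iodooctan-3-ol.

1-fluoro-2-iodooctan-3-ol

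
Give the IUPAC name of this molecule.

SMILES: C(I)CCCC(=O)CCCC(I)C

1,9-diiododecan-5-one

The longest chain bearing the carbonyl is 10 carbons long (decane).
The principal characteristic group is a ketone (C=O on an internal carbon), named with the suffix -one.
Choose the numbering such that numbering from this end puts the carbonyl group at C-5 rather than C-6.
With this numbering: the carbonyl at C-5; iodo groups at C-1 and C-9.
The name is 1,9-diiododecan-5-one.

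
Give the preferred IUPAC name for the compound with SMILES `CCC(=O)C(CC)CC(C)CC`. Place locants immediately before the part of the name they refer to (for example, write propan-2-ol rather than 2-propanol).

Counting along the main chain through the carbonyl gives 8 carbons: the parent is octane.
The highest-priority functional group is a ketone (C=O on an internal carbon), so the name ends in -one.
The numbering direction is chosen so that numbering from this end puts the carbonyl group at C-3 rather than C-6.
That gives the carbonyl at C-3; an ethyl group at C-4; a methyl group at C-6.
The substituents are ordered alphabetically, ignoring any di-/tri- multipliers.
Putting it together: 4-ethyl-6-methyloctan-3-one.

4-ethyl-6-methyloctan-3-one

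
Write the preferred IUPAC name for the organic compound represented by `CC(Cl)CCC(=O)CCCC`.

The longest chain bearing the carbonyl is 9 carbons long (nonane).
The principal characteristic group is a ketone (C=O on an internal carbon), named with the suffix -one.
The numbering direction is chosen so that the substituent locant set {2} is lower than {8} at the first point of difference.
This places the carbonyl at C-5; a chloro group at C-2.
The name is 2-chlorononan-5-one.

2-chlorononan-5-one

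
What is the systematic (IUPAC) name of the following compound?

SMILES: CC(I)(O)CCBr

4-bromo-2-iodobutan-2-ol

The longest carbon chain that includes the –OH group has 4 carbons, so the parent hydride is butane.
The highest-priority functional group is an alcohol (–OH), so the name ends in -ol.
Choose the numbering such that numbering from this end puts the hydroxyl group at C-2 rather than C-3.
With this numbering: the hydroxyl at C-2; a bromo group at C-4; an iodo group at C-2.
The substituents are ordered alphabetically, ignoring any di-/tri- multipliers.
Assembling the pieces gives 4-bromo-2-iodobutan-2-ol.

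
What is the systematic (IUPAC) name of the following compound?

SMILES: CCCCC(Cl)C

2-chlorohexane

The parent chain contains 6 carbons (hexane).
Number the chain so that the substituent locant set {2} is lower than {5} at the first point of difference.
This places a chloro group at C-2.
The name is 2-chlorohexane.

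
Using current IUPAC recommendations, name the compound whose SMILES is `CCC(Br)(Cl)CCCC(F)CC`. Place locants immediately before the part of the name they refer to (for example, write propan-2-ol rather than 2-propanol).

3-bromo-3-chloro-7-fluorononane

The longest carbon chain is 9 atoms: the parent is nonane.
The numbering direction is chosen so that the substituent locant set {3,3,7} is lower than {3,7,7} at the first point of difference.
That gives a bromo group at C-3; a chloro group at C-3; a fluoro group at C-7.
Prefixes are listed alphabetically: bromo, chloro, fluoro.
The name is 3-bromo-3-chloro-7-fluorononane.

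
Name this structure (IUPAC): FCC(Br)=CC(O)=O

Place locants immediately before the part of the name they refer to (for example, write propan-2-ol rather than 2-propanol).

Counting along the main chain through the –COOH group and the multiple bond gives 4 carbons: the parent is butane.
The principal characteristic group is a carboxylic acid (terminal –COOH), named with the suffix -oic acid.
The chain contains a C=C double bond, so the unsaturation ending is -ene.
Choose the numbering such that the carboxylic acid carbon is C-1 by definition.
This places the double bond between C-2 and C-3; a bromo group at C-3; a fluoro group at C-4.
The substituents are ordered alphabetically, ignoring any di-/tri- multipliers.
The name is 3-bromo-4-fluorobut-2-enoic acid.

3-bromo-4-fluorobut-2-enoic acid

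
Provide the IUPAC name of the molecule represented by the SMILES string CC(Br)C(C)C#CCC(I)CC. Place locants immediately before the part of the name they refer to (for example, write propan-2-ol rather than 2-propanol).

Counting along the main chain through the multiple bond gives 9 carbons: the parent is nonane.
The chain contains a C≡C triple bond, so the unsaturation ending is -yne.
Number the chain so that numbering from this end puts the triple bond at C-4 rather than C-5.
This places the triple bond between C-4 and C-5; a bromo group at C-2; an iodo group at C-7; a methyl group at C-3.
The substituents are ordered alphabetically, ignoring any di-/tri- multipliers.
The name is 2-bromo-7-iodo-3-methylnon-4-yne.

2-bromo-7-iodo-3-methylnon-4-yne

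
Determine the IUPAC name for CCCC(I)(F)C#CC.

Counting along the main chain through the multiple bond gives 7 carbons: the parent is heptane.
There is one C≡C triple bond, indicated by the ending -yne.
The numbering direction is chosen so that numbering from this end puts the triple bond at C-2 rather than C-5.
This places the triple bond between C-2 and C-3; a fluoro group at C-4; an iodo group at C-4.
Prefixes are listed alphabetically: fluoro, iodo.
The name is 4-fluoro-4-iodohept-2-yne.

4-fluoro-4-iodohept-2-yne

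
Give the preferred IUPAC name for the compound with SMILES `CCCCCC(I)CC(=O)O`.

The longest carbon chain that includes the –COOH group has 8 carbons, so the parent hydride is octane.
The highest-priority functional group is a carboxylic acid (terminal –COOH), so the name ends in -oic acid.
Number the chain so that the carboxylic acid carbon is C-1 by definition.
With this numbering: an iodo group at C-3.
Putting it together: 3-iodooctanoic acid.

3-iodooctanoic acid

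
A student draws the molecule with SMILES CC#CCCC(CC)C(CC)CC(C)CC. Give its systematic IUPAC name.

6,7-diethyl-9-methylundec-2-yne

The longest carbon chain that includes the multiple bond has 11 carbons, so the parent hydride is undecane.
There is one C≡C triple bond, indicated by the ending -yne.
Choose the numbering such that numbering from this end puts the triple bond at C-2 rather than C-9.
That gives the triple bond between C-2 and C-3; ethyl groups at C-6 and C-7; a methyl group at C-9.
The substituents are ordered alphabetically, ignoring any di-/tri- multipliers.
Putting it together: 6,7-diethyl-9-methylundec-2-yne.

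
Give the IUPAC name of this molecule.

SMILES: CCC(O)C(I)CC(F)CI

6-fluoro-4,7-diiodoheptan-3-ol

Counting along the main chain through the –OH group gives 7 carbons: the parent is heptane.
The highest-priority functional group is an alcohol (–OH), so the name ends in -ol.
Choose the numbering such that numbering from this end puts the hydroxyl group at C-3 rather than C-5.
With this numbering: the hydroxyl at C-3; a fluoro group at C-6; iodo groups at C-4 and C-7.
The substituents are ordered alphabetically, ignoring any di-/tri- multipliers.
Putting it together: 6-fluoro-4,7-diiodoheptan-3-ol.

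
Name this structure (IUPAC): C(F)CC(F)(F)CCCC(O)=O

The longest carbon chain that includes the –COOH group has 7 carbons, so the parent hydride is heptane.
A carboxylic acid (terminal –COOH) is the principal characteristic group, giving the suffix -oic acid.
Choose the numbering such that the carboxylic acid carbon is C-1 by definition.
This places fluoro groups at C-5 (×2) and C-7.
Assembling the pieces gives 5,5,7-trifluoroheptanoic acid.

5,5,7-trifluoroheptanoic acid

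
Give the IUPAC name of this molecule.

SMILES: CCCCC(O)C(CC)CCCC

6-ethyldecan-5-ol

The longest carbon chain that includes the –OH group has 10 carbons, so the parent hydride is decane.
The principal characteristic group is an alcohol (–OH), named with the suffix -ol.
Choose the numbering such that numbering from this end puts the hydroxyl group at C-5 rather than C-6.
That gives the hydroxyl at C-5; an ethyl group at C-6.
Assembling the pieces gives 6-ethyldecan-5-ol.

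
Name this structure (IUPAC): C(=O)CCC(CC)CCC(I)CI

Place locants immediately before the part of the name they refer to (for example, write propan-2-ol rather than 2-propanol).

4-ethyl-7,8-diiodooctanal

Counting along the main chain through the –CHO group gives 8 carbons: the parent is octane.
The highest-priority functional group is an aldehyde (terminal –CHO), so the name ends in -al.
Choose the numbering such that the aldehyde carbon is C-1 by definition.
That gives an ethyl group at C-4; iodo groups at C-7 and C-8.
Prefixes are listed alphabetically: ethyl, iodo.
Putting it together: 4-ethyl-7,8-diiodooctanal.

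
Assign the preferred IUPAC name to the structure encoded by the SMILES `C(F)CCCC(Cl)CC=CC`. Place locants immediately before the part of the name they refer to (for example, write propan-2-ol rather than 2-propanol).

The longest carbon chain that includes the multiple bond has 9 carbons, so the parent hydride is nonane.
The chain contains a C=C double bond, so the unsaturation ending is -ene.
The numbering direction is chosen so that numbering from this end puts the double bond at C-2 rather than C-7.
This places the double bond between C-2 and C-3; a chloro group at C-5; a fluoro group at C-9.
Prefixes are listed alphabetically: chloro, fluoro.
The name is 5-chloro-9-fluoronon-2-ene.

5-chloro-9-fluoronon-2-ene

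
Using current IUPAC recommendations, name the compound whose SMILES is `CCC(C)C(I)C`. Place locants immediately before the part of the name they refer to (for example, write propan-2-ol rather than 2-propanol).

2-iodo-3-methylpentane

The longest continuous carbon chain has 5 atoms, so the parent hydride is pentane.
Number the chain so that the substituent locant set {2,3} is lower than {3,4} at the first point of difference.
With this numbering: an iodo group at C-2; a methyl group at C-3.
Substituent prefixes are cited in alphabetical order (multiplying prefixes like di-/tri- are ignored for ordering).
Assembling the pieces gives 2-iodo-3-methylpentane.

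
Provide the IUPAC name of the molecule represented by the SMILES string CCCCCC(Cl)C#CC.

The longest carbon chain that includes the multiple bond has 9 carbons, so the parent hydride is nonane.
There is one C≡C triple bond, indicated by the ending -yne.
The numbering direction is chosen so that numbering from this end puts the triple bond at C-2 rather than C-7.
With this numbering: the triple bond between C-2 and C-3; a chloro group at C-4.
The name is 4-chloronon-2-yne.

4-chloronon-2-yne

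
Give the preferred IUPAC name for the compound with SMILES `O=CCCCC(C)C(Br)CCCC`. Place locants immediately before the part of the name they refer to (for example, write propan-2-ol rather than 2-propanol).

6-bromo-5-methyldecanal

The longest chain bearing the –CHO group is 10 carbons long (decane).
An aldehyde (terminal –CHO) is the principal characteristic group, giving the suffix -al.
The numbering direction is chosen so that the aldehyde carbon is C-1 by definition.
This places a bromo group at C-6; a methyl group at C-5.
Prefixes are listed alphabetically: bromo, methyl.
Putting it together: 6-bromo-5-methyldecanal.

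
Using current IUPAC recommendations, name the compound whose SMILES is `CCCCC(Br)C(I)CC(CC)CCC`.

The longest carbon chain is 11 atoms: the parent is undecane.
Number the chain so that the substituent locant set {4,6,7} is lower than {5,6,8} at the first point of difference.
With this numbering: a bromo group at C-7; an ethyl group at C-4; an iodo group at C-6.
The substituents are ordered alphabetically, ignoring any di-/tri- multipliers.
Putting it together: 7-bromo-4-ethyl-6-iodoundecane.

7-bromo-4-ethyl-6-iodoundecane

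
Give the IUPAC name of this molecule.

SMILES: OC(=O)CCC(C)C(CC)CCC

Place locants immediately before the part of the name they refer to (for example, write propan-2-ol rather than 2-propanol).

5-ethyl-4-methyloctanoic acid

Counting along the main chain through the –COOH group gives 8 carbons: the parent is octane.
The highest-priority functional group is a carboxylic acid (terminal –COOH), so the name ends in -oic acid.
Choose the numbering such that the carboxylic acid carbon is C-1 by definition.
This places an ethyl group at C-5; a methyl group at C-4.
Substituent prefixes are cited in alphabetical order (multiplying prefixes like di-/tri- are ignored for ordering).
The name is 5-ethyl-4-methyloctanoic acid.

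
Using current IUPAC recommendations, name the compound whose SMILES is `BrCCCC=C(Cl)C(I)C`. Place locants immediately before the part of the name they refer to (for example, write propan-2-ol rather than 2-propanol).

Counting along the main chain through the multiple bond gives 7 carbons: the parent is heptane.
The chain contains a C=C double bond, so the unsaturation ending is -ene.
The numbering direction is chosen so that numbering from this end puts the double bond at C-3 rather than C-4.
That gives the double bond between C-3 and C-4; a bromo group at C-7; a chloro group at C-3; an iodo group at C-2.
Substituent prefixes are cited in alphabetical order (multiplying prefixes like di-/tri- are ignored for ordering).
Putting it together: 7-bromo-3-chloro-2-iodohept-3-ene.

7-bromo-3-chloro-2-iodohept-3-ene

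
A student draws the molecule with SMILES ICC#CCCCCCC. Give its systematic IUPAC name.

1-iodonon-2-yne

Counting along the main chain through the multiple bond gives 9 carbons: the parent is nonane.
The chain contains a C≡C triple bond, so the unsaturation ending is -yne.
Number the chain so that numbering from this end puts the triple bond at C-2 rather than C-7.
This places the triple bond between C-2 and C-3; an iodo group at C-1.
Assembling the pieces gives 1-iodonon-2-yne.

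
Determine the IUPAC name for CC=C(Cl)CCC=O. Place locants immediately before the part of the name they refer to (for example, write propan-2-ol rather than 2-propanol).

The longest carbon chain that includes the –CHO group and the multiple bond has 6 carbons, so the parent hydride is hexane.
An aldehyde (terminal –CHO) is the principal characteristic group, giving the suffix -al.
A C=C double bond in the chain gives the infix -ene-.
The numbering direction is chosen so that the aldehyde carbon is C-1 by definition.
That gives the double bond between C-4 and C-5; a chloro group at C-4.
Assembling the pieces gives 4-chlorohex-4-enal.

4-chlorohex-4-enal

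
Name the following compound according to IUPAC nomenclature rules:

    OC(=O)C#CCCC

The longest carbon chain that includes the –COOH group and the multiple bond has 6 carbons, so the parent hydride is hexane.
The principal characteristic group is a carboxylic acid (terminal –COOH), named with the suffix -oic acid.
The chain contains a C≡C triple bond, so the unsaturation ending is -yne.
The numbering direction is chosen so that the carboxylic acid carbon is C-1 by definition.
This places the triple bond between C-2 and C-3.
Putting it together: hex-2-ynoic acid.

hex-2-ynoic acid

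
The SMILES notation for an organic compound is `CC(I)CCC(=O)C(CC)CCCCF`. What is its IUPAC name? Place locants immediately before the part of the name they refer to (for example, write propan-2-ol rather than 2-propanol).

6-ethyl-10-fluoro-2-iododecan-5-one

Counting along the main chain through the carbonyl gives 10 carbons: the parent is decane.
The principal characteristic group is a ketone (C=O on an internal carbon), named with the suffix -one.
The numbering direction is chosen so that numbering from this end puts the carbonyl group at C-5 rather than C-6.
This places the carbonyl at C-5; an ethyl group at C-6; a fluoro group at C-10; an iodo group at C-2.
The substituents are ordered alphabetically, ignoring any di-/tri- multipliers.
Assembling the pieces gives 6-ethyl-10-fluoro-2-iododecan-5-one.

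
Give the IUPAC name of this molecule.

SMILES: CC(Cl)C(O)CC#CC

2-chlorohept-5-yn-3-ol

The longest carbon chain that includes the –OH group and the multiple bond has 7 carbons, so the parent hydride is heptane.
The principal characteristic group is an alcohol (–OH), named with the suffix -ol.
There is one C≡C triple bond, indicated by the ending -yne.
The numbering direction is chosen so that numbering from this end puts the hydroxyl group at C-3 rather than C-5.
That gives the hydroxyl at C-3; the triple bond between C-5 and C-6; a chloro group at C-2.
Assembling the pieces gives 2-chlorohept-5-yn-3-ol.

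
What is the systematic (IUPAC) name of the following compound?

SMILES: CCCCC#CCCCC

dec-5-yne

The longest chain bearing the multiple bond is 10 carbons long (decane).
The chain contains a C≡C triple bond, so the unsaturation ending is -yne.
Both numbering directions give the same locant set; either may be used.
With this numbering: the triple bond between C-5 and C-6.
The name is dec-5-yne.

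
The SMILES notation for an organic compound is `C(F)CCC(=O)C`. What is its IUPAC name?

The longest carbon chain that includes the carbonyl has 5 carbons, so the parent hydride is pentane.
The principal characteristic group is a ketone (C=O on an internal carbon), named with the suffix -one.
Number the chain so that numbering from this end puts the carbonyl group at C-2 rather than C-4.
That gives the carbonyl at C-2; a fluoro group at C-5.
Assembling the pieces gives 5-fluoropentan-2-one.

5-fluoropentan-2-one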